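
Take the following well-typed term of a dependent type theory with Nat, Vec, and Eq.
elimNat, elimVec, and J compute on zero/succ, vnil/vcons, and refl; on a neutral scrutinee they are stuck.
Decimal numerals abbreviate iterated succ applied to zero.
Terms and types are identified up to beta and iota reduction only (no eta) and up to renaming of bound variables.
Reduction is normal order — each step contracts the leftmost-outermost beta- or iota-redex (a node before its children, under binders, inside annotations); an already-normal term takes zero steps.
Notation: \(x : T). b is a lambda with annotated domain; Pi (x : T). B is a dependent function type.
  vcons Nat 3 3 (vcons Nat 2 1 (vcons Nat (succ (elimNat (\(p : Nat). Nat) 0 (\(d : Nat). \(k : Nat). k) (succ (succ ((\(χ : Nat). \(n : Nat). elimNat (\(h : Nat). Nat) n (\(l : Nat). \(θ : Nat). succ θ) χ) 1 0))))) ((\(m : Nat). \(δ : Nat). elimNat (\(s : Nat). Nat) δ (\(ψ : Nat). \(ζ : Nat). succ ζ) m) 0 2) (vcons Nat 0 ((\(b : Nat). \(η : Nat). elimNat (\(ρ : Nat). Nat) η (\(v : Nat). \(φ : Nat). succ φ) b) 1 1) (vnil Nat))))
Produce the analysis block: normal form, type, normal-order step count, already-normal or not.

normal form:
  vcons Nat 3 3 (vcons Nat 2 1 (vcons Nat 1 2 (vcons Nat 0 2 (vnil Nat))))
inferred type:
  Vec Nat 4
steps to reach normal form (normal order): 25
already normal: no
first contracted redex: an elimNat iota-redex


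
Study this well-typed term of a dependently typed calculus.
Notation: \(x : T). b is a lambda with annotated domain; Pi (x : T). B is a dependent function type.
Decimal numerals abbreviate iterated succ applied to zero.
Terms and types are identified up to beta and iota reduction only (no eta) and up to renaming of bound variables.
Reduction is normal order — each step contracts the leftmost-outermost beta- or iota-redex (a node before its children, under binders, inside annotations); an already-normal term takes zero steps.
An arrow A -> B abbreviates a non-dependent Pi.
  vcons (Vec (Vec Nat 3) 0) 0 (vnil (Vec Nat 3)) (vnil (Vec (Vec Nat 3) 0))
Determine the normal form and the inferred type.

resulting normal form:
  vcons (Vec (Vec Nat 3) 0) 0 (vnil (Vec Nat 3)) (vnil (Vec (Vec Nat 3) 0))
inferred type:
  Vec (Vec (Vec Nat 3) 0) 1
observation: the term is already in normal form.


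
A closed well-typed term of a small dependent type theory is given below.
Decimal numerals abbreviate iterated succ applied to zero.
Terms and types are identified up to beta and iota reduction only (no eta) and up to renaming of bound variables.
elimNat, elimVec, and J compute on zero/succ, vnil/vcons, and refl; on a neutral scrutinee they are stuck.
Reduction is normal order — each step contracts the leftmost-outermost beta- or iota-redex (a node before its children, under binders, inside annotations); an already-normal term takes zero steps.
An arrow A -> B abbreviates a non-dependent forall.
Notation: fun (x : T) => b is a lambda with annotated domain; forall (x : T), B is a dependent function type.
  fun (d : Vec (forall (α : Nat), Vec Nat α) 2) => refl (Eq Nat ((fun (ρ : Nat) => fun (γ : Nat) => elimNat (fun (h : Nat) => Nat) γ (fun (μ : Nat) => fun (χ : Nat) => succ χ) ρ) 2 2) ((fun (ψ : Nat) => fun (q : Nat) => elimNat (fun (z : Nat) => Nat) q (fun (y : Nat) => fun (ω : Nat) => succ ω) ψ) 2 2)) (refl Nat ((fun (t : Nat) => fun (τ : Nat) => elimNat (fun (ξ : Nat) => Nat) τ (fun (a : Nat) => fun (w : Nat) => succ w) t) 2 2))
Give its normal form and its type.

resulting normal form:
  fun (d : Vec (forall (α : Nat), Vec Nat α) 2) => refl (Eq Nat 4 4) (refl Nat 4)
inferred type:
  Vec (forall (d : Nat), Vec Nat d) 2 -> Eq (Eq Nat 4 4) (refl Nat 4) (refl Nat 4)


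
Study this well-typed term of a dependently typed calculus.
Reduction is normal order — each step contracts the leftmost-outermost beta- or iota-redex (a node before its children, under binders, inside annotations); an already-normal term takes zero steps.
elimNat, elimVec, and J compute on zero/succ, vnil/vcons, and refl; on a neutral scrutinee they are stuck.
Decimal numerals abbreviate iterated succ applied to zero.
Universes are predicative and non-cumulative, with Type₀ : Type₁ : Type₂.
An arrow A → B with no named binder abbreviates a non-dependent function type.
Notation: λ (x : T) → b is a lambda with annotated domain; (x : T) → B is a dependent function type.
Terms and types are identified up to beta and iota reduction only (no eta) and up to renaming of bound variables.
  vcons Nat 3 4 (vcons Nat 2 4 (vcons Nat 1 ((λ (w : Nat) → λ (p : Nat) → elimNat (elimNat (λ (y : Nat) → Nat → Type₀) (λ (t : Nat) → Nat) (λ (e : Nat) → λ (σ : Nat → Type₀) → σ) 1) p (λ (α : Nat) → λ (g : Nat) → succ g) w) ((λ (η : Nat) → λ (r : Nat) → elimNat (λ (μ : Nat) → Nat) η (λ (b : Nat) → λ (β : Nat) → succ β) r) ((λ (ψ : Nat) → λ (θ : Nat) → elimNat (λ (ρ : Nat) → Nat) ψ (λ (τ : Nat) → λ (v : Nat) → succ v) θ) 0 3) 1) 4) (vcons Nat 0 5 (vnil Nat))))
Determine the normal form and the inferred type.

resulting normal form:
  vcons Nat 3 4 (vcons Nat 2 4 (vcons Nat 1 8 (vcons Nat 0 5 (vnil Nat))))
inferred type:
  Vec Nat 4


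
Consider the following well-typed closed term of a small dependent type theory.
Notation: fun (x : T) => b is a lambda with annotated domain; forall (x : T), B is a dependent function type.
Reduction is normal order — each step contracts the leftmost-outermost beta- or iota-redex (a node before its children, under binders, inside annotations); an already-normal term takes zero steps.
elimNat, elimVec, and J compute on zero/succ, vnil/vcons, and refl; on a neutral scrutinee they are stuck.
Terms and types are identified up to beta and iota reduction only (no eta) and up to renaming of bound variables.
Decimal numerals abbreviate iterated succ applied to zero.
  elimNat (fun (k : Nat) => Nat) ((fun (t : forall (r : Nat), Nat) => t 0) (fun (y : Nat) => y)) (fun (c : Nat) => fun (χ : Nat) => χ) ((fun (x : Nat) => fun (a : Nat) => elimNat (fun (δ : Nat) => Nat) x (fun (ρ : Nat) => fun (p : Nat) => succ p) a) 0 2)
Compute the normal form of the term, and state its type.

reduced normal form:
  0
the term's type:
  Nat


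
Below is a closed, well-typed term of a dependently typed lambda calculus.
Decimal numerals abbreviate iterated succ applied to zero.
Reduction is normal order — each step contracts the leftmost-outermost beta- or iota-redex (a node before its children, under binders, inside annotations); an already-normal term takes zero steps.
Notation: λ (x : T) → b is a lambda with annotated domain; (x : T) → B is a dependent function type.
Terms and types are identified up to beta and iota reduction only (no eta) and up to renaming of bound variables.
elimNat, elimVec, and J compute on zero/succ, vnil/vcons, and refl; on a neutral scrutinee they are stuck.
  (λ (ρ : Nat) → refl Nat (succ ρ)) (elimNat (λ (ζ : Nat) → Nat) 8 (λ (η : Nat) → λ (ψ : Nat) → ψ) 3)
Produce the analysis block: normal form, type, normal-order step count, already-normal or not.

normal form:
  refl Nat 9
inferred type:
  Eq Nat 9 9
reduction steps (normal order): 11
term was already normal: no
first redex: a beta-redex


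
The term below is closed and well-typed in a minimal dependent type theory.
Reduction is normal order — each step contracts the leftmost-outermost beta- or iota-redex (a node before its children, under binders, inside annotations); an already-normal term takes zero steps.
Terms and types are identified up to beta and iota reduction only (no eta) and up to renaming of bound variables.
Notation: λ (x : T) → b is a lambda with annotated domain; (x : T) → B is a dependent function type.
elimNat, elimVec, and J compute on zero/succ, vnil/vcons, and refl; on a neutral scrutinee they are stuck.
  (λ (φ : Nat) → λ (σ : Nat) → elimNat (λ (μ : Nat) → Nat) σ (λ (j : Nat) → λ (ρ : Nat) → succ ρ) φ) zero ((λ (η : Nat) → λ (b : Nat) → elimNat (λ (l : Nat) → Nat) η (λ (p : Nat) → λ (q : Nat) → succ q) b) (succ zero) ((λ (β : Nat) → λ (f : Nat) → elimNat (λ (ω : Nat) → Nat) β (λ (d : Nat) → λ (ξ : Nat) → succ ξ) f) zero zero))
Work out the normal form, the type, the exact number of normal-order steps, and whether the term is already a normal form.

normal form:
  succ zero
the term's type:
  Nat
reduction steps (normal order): 9
started in normal form: no
first redex: a beta-redex


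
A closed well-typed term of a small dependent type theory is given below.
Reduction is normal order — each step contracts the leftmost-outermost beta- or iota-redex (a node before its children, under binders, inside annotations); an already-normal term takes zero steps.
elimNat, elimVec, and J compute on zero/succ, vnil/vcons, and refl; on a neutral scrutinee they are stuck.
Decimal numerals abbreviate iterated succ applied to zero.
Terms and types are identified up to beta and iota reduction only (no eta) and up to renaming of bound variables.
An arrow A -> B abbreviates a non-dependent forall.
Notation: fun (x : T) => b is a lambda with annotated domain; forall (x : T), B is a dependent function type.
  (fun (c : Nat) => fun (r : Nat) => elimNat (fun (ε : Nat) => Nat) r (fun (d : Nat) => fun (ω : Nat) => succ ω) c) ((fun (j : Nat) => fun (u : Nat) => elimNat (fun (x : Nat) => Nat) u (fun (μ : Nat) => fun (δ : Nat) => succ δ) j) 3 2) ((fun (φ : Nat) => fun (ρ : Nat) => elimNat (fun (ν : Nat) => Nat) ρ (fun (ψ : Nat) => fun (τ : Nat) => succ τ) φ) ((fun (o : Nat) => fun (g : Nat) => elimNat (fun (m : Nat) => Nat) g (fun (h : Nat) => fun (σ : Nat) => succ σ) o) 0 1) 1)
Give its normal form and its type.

resulting normal form:
  7
type:
  Nat


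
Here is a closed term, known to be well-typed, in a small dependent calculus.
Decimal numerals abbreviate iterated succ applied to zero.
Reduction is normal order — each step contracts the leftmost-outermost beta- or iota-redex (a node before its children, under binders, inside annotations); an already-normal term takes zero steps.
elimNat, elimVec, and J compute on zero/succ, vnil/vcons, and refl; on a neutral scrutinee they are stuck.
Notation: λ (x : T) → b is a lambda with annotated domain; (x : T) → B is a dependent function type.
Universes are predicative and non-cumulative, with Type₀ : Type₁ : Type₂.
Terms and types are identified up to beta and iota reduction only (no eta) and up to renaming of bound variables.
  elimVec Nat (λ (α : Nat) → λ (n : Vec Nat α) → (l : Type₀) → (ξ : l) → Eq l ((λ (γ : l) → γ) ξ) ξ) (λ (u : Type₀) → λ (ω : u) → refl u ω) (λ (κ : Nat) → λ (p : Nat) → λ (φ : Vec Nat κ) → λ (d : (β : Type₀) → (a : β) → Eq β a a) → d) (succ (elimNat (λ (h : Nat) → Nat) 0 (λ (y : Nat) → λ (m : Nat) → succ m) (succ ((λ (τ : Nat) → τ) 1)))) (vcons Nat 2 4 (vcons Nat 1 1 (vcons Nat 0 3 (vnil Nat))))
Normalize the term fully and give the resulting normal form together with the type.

normal form:
  λ (α : Type₀) → λ (n : α) → refl α n
the term's type:
  (α : Type₀) → (n : α) → Eq α n n
observation: normalization takes exactly 16 steps under the normal-order strategy.


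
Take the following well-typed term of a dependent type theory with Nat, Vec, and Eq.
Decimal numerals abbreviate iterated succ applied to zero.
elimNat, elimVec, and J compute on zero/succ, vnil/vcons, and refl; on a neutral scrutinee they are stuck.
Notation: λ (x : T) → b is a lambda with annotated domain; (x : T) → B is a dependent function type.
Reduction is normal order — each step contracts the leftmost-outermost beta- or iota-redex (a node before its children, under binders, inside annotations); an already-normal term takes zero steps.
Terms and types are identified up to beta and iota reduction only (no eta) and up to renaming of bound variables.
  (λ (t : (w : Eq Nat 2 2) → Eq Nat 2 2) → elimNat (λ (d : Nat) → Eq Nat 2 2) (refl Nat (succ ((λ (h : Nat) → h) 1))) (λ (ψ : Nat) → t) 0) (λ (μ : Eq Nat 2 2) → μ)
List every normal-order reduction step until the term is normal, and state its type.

normal-order reduction:
  (λ (t : (w : Eq Nat 2 2) → Eq Nat 2 2) → elimNat (λ (d : Nat) → Eq Nat 2 2) (refl Nat (succ ((λ (h : Nat) → h) 1))) (λ (ψ : Nat) → t) 0) (λ (μ : Eq Nat 2 2) → μ)
  ~> elimNat (λ (t : Nat) → Eq Nat 2 2) (refl Nat (succ ((λ (w : Nat) → w) 1))) (λ (d : Nat) → λ (h : Eq Nat 2 2) → h) 0
  ~> refl Nat (succ ((λ (t : Nat) → t) 1))
  ~> refl Nat 2
the term's type:
  Eq Nat 2 2


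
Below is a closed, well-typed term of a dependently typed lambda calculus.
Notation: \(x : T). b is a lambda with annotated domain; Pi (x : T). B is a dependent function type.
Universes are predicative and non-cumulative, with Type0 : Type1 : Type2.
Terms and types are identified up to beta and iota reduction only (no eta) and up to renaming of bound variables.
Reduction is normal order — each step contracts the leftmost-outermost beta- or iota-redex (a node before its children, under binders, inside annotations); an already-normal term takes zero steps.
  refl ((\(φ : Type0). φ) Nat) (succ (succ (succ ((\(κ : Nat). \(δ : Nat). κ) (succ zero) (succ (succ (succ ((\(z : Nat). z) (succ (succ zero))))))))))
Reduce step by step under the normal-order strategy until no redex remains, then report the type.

reduction (normal order):
  refl ((\(φ : Type0). φ) Nat) (succ (succ (succ ((\(κ : Nat). \(δ : Nat). κ) (succ zero) (succ (succ (succ ((\(z : Nat). z) (succ (succ zero))))))))))
  ~> refl Nat (succ (succ (succ ((\(φ : Nat). \(κ : Nat). φ) (succ zero) (succ (succ (succ ((\(δ : Nat). δ) (succ (succ zero))))))))))
  ~> refl Nat (succ (succ (succ ((\(φ : Nat). succ zero) (succ (succ (succ ((\(κ : Nat). κ) (succ (succ zero))))))))))
  ~> refl Nat (succ (succ (succ (succ zero))))
the term's type:
  Eq Nat (succ (succ (succ (succ zero)))) (succ (succ (succ (succ zero))))


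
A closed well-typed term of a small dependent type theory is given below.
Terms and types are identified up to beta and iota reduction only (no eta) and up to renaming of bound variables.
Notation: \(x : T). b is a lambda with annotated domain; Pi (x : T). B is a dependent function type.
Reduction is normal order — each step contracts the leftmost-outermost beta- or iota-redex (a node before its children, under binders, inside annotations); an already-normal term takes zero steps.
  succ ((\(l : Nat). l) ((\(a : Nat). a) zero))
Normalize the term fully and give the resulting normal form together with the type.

normal form:
  succ zero
the term's type:
  Nat


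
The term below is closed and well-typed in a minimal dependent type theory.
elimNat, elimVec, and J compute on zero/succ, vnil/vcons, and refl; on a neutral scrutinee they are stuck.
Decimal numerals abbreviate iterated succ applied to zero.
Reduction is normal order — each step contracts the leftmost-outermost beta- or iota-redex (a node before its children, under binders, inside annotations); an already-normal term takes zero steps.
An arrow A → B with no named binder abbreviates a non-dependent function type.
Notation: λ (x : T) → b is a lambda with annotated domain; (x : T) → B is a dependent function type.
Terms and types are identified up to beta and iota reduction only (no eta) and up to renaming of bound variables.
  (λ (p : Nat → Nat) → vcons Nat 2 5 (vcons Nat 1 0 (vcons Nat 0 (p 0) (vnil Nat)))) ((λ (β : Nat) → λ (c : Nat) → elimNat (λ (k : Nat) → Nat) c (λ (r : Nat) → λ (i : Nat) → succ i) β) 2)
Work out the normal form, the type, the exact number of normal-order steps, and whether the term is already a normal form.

normal form:
  vcons Nat 2 5 (vcons Nat 1 0 (vcons Nat 0 2 (vnil Nat)))
the term's type:
  Vec Nat 3
reduction steps (normal order): 10
started in normal form: no
first redex: a beta-redex


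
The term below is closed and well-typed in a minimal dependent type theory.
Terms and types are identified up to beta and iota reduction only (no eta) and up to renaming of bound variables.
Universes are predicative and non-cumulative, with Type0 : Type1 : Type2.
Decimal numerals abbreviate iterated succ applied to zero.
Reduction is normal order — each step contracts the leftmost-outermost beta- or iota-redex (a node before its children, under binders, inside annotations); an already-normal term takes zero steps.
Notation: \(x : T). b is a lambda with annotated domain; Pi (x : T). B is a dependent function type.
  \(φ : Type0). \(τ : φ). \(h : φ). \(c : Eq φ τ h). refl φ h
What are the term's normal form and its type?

normal form:
  \(φ : Type0). \(τ : φ). \(h : φ). \(c : Eq φ τ h). refl φ h
the term's type:
  Pi (φ : Type0). Pi (τ : φ). Pi (h : φ). Pi (c : Eq φ τ h). Eq φ h h
observation: the term is already in normal form.


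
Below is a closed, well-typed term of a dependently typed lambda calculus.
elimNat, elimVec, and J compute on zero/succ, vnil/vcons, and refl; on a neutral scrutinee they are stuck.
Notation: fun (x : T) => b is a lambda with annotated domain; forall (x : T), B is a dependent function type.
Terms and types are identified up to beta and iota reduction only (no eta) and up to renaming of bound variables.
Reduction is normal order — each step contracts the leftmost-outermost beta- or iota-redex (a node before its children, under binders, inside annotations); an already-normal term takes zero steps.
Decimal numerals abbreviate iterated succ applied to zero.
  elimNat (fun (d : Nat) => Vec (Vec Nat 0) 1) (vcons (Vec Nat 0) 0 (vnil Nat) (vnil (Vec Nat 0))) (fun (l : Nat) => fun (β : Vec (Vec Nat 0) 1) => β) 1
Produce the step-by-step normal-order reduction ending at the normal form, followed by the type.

normal-order reduction:
  elimNat (fun (d : Nat) => Vec (Vec Nat 0) 1) (vcons (Vec Nat 0) 0 (vnil Nat) (vnil (Vec Nat 0))) (fun (l : Nat) => fun (β : Vec (Vec Nat 0) 1) => β) 1
  ~> (fun (d : Nat) => fun (l : Vec (Vec Nat 0) 1) => l) 0 (elimNat (fun (β : Nat) => Vec (Vec Nat 0) 1) (vcons (Vec Nat 0) 0 (vnil Nat) (vnil (Vec Nat 0))) (fun (s : Nat) => fun (j : Vec (Vec Nat 0) 1) => j) 0)
  ~> (fun (d : Vec (Vec Nat 0) 1) => d) (elimNat (fun (l : Nat) => Vec (Vec Nat 0) 1) (vcons (Vec Nat 0) 0 (vnil Nat) (vnil (Vec Nat 0))) (fun (β : Nat) => fun (s : Vec (Vec Nat 0) 1) => s) 0)
  ~> elimNat (fun (d : Nat) => Vec (Vec Nat 0) 1) (vcons (Vec Nat 0) 0 (vnil Nat) (vnil (Vec Nat 0))) (fun (l : Nat) => fun (β : Vec (Vec Nat 0) 1) => β) 0
  ~> vcons (Vec Nat 0) 0 (vnil Nat) (vnil (Vec Nat 0))
inferred type:
  Vec (Vec Nat 0) 1


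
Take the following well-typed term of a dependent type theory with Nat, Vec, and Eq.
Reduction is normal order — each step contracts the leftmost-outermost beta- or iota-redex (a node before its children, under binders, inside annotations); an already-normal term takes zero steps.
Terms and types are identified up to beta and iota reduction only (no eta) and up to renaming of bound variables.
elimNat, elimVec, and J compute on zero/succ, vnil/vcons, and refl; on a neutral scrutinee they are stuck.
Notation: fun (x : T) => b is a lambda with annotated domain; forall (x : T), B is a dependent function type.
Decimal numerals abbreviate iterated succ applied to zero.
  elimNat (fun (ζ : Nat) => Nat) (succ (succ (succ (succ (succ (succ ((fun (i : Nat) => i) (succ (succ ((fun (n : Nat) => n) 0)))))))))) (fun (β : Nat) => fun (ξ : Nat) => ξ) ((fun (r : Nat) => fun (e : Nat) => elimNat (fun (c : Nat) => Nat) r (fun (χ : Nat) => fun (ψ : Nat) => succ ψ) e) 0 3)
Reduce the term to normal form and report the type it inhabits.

normal form:
  8
the term's type:
  Nat
observation: normalization takes exactly 24 steps under the normal-order strategy.


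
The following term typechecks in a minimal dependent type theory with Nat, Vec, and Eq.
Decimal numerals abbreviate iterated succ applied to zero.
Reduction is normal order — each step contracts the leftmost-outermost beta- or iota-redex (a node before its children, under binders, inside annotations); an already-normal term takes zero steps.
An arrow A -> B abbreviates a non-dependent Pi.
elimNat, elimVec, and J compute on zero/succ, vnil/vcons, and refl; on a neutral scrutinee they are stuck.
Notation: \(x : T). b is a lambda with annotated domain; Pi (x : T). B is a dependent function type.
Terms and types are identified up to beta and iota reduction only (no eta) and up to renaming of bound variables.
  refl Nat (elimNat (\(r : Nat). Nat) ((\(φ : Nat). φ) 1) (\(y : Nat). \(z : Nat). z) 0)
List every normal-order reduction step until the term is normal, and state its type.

reduction (normal order):
  refl Nat (elimNat (\(r : Nat). Nat) ((\(φ : Nat). φ) 1) (\(y : Nat). \(z : Nat). z) 0)
  ~> refl Nat ((\(r : Nat). r) 1)
  ~> refl Nat 1
type:
  Eq Nat 1 1


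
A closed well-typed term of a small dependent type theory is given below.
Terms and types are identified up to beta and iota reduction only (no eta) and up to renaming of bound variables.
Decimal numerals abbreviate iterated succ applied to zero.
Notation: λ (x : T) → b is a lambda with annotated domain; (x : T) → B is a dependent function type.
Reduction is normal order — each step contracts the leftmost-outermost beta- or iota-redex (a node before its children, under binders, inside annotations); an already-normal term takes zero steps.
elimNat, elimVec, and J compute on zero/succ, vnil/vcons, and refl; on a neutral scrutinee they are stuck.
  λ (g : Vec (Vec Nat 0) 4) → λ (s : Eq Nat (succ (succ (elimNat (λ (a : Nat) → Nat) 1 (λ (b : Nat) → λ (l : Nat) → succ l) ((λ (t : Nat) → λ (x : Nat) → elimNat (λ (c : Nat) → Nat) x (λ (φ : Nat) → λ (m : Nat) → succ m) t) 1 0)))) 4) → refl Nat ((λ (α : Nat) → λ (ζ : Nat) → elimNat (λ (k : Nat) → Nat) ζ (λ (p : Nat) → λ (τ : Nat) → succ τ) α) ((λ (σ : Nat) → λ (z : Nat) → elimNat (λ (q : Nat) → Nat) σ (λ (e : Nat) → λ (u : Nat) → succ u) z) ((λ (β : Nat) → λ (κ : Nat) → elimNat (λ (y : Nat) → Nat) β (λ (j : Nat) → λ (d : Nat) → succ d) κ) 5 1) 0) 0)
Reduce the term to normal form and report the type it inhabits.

resulting normal form:
  λ (g : Vec (Vec Nat 0) 4) → λ (s : Eq Nat 4 4) → refl Nat 6
the term's type:
  (g : Vec (Vec Nat 0) 4) → (s : Eq Nat 4 4) → Eq Nat 6 6
observation: the first redex contracted is a beta-redex; the normal form is reached in 40 normal-order steps.


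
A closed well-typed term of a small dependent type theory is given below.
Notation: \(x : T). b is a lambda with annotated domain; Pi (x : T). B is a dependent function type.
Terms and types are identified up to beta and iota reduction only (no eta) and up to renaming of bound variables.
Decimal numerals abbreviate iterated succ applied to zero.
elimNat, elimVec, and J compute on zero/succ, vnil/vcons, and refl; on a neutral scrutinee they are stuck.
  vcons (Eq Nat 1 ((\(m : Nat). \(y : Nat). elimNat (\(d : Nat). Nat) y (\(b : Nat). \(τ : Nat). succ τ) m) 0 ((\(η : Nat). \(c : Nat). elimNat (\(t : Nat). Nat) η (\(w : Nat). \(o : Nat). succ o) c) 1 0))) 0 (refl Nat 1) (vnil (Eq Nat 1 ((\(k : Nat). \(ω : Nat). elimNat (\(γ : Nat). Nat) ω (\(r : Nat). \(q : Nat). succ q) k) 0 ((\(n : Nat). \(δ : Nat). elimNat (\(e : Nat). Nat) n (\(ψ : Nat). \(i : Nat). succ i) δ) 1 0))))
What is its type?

inferred type:
  Vec (Eq Nat 1 1) 1


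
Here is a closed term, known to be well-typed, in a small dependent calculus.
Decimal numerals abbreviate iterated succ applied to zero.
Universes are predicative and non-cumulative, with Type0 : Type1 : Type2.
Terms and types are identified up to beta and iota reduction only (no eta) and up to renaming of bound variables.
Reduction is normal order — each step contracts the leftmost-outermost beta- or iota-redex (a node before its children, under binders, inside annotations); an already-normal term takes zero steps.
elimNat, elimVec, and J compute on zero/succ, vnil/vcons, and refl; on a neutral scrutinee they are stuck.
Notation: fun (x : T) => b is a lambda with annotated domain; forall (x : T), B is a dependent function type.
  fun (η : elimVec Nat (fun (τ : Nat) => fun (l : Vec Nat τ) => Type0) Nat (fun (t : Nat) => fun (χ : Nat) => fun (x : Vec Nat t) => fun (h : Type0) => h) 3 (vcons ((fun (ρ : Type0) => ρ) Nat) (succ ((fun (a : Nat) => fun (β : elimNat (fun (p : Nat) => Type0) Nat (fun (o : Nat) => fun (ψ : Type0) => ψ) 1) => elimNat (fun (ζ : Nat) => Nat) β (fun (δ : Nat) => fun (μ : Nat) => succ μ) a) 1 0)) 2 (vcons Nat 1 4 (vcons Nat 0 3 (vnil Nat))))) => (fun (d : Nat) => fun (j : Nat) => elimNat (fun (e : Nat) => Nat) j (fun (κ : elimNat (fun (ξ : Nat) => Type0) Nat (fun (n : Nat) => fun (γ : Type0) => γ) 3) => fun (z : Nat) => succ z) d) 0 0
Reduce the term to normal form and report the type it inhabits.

normal form:
  fun (η : Nat) => 0
the term's type:
  forall (η : Nat), Nat


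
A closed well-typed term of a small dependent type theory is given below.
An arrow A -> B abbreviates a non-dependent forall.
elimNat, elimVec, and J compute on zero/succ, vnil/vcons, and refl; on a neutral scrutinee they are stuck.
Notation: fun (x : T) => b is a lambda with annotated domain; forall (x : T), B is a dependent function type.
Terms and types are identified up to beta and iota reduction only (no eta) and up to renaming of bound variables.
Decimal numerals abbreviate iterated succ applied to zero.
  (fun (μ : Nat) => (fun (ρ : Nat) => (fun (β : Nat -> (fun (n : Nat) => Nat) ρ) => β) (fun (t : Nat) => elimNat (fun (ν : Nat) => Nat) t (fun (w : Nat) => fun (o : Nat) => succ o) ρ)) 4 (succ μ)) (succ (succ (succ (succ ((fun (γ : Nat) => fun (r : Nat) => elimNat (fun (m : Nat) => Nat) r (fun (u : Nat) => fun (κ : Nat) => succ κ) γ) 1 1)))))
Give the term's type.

type:
  Nat


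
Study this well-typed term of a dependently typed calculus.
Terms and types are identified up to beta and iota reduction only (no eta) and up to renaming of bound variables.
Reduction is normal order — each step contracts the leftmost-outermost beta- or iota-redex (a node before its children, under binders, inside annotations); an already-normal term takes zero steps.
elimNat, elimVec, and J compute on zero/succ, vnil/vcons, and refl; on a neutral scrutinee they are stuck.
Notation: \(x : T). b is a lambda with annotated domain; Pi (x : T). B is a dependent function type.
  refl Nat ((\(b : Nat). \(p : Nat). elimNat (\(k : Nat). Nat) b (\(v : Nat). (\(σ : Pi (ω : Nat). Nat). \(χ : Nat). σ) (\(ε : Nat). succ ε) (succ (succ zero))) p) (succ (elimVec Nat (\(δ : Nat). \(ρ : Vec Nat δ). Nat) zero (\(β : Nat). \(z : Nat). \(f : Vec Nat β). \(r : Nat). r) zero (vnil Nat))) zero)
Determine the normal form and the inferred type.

resulting normal form:
  refl Nat (succ zero)
inferred type:
  Eq Nat (succ zero) (succ zero)
observation: the leftmost-outermost redex is a beta-redex, and normalization takes 4 steps.


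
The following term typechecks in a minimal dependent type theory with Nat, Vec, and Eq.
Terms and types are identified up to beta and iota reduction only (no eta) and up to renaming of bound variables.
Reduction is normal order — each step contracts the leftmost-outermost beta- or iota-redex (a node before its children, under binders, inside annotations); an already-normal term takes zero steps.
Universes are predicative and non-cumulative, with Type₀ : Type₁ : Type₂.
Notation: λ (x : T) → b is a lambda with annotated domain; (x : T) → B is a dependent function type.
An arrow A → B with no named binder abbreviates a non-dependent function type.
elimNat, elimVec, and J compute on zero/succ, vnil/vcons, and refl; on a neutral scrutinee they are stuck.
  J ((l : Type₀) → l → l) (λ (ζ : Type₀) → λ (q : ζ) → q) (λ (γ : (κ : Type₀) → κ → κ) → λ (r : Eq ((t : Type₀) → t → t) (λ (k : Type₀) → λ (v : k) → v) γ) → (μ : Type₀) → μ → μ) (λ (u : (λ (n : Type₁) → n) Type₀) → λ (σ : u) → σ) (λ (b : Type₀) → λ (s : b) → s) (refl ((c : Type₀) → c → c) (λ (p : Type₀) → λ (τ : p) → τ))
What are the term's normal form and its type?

resulting normal form:
  λ (l : Type₀) → λ (ζ : l) → ζ
type:
  (l : Type₀) → l → l


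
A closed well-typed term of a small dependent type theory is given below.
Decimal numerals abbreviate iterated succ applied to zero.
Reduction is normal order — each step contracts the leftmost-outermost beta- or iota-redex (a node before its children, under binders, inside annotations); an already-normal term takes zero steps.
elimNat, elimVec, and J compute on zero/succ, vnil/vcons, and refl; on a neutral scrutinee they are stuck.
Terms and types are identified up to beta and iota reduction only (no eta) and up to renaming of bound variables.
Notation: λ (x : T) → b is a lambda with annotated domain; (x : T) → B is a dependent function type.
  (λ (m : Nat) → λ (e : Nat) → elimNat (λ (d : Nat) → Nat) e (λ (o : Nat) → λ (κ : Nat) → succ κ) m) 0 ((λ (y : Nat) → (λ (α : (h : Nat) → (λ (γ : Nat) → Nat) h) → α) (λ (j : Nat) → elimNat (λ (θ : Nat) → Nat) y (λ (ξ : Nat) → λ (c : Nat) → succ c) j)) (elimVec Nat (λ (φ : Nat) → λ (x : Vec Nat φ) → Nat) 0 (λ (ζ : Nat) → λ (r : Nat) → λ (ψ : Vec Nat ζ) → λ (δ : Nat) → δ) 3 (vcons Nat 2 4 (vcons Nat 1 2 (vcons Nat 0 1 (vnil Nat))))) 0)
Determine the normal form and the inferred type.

resulting normal form:
  0
type:
  Nat
observation: the term reaches its normal form after 23 normal-order steps.


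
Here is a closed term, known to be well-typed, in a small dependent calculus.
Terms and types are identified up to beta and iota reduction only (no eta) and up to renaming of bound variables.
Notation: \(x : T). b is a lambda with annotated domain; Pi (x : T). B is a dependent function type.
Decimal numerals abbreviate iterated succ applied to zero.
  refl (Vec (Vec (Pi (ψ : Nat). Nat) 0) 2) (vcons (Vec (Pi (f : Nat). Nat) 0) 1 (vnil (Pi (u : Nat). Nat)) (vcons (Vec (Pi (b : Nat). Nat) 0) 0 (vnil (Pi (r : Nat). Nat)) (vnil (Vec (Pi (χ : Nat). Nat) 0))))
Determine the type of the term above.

type:
  Eq (Vec (Vec (Pi (ψ : Nat). Nat) 0) 2) (vcons (Vec (Pi (f : Nat). Nat) 0) 1 (vnil (Pi (u : Nat). Nat)) (vcons (Vec (Pi (b : Nat). Nat) 0) 0 (vnil (Pi (r : Nat). Nat)) (vnil (Vec (Pi (χ : Nat). Nat) 0)))) (vcons (Vec (Pi (e : Nat). Nat) 0) 1 (vnil (Pi (ζ : Nat). Nat)) (vcons (Vec (Pi (μ : Nat). Nat) 0) 0 (vnil (Pi (z : Nat). Nat)) (vnil (Vec (Pi (ξ : Nat). Nat) 0))))


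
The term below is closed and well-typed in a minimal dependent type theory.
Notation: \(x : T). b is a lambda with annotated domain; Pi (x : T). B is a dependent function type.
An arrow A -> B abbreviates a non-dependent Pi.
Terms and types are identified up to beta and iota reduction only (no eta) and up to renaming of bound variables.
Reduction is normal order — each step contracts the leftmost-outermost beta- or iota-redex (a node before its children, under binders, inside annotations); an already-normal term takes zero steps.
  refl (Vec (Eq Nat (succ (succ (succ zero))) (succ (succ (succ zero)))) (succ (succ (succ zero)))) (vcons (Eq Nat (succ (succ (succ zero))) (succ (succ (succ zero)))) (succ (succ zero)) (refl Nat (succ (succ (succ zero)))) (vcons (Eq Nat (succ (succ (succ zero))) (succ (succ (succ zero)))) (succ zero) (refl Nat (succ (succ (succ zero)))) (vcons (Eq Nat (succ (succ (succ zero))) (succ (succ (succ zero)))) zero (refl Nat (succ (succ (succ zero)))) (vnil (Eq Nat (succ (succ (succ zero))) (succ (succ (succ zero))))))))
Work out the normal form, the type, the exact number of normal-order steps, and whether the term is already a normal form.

reduced normal form:
  refl (Vec (Eq Nat (succ (succ (succ zero))) (succ (succ (succ zero)))) (succ (succ (succ zero)))) (vcons (Eq Nat (succ (succ (succ zero))) (succ (succ (succ zero)))) (succ (succ zero)) (refl Nat (succ (succ (succ zero)))) (vcons (Eq Nat (succ (succ (succ zero))) (succ (succ (succ zero)))) (succ zero) (refl Nat (succ (succ (succ zero)))) (vcons (Eq Nat (succ (succ (succ zero))) (succ (succ (succ zero)))) zero (refl Nat (succ (succ (succ zero)))) (vnil (Eq Nat (succ (succ (succ zero))) (succ (succ (succ zero))))))))
inferred type:
  Eq (Vec (Eq Nat (succ (succ (succ zero))) (succ (succ (succ zero)))) (succ (succ (succ zero)))) (vcons (Eq Nat (succ (succ (succ zero))) (succ (succ (succ zero)))) (succ (succ zero)) (refl Nat (succ (succ (succ zero)))) (vcons (Eq Nat (succ (succ (succ zero))) (succ (succ (succ zero)))) (succ zero) (refl Nat (succ (succ (succ zero)))) (vcons (Eq Nat (succ (succ (succ zero))) (succ (succ (succ zero)))) zero (refl Nat (succ (succ (succ zero)))) (vnil (Eq Nat (succ (succ (succ zero))) (succ (succ (succ zero)))))))) (vcons (Eq Nat (succ (succ (succ zero))) (succ (succ (succ zero)))) (succ (succ zero)) (refl Nat (succ (succ (succ zero)))) (vcons (Eq Nat (succ (succ (succ zero))) (succ (succ (succ zero)))) (succ zero) (refl Nat (succ (succ (succ zero)))) (vcons (Eq Nat (succ (succ (succ zero))) (succ (succ (succ zero)))) zero (refl Nat (succ (succ (succ zero)))) (vnil (Eq Nat (succ (succ (succ zero))) (succ (succ (succ zero))))))))
steps to reach normal form (normal order): 0
already normal: yes


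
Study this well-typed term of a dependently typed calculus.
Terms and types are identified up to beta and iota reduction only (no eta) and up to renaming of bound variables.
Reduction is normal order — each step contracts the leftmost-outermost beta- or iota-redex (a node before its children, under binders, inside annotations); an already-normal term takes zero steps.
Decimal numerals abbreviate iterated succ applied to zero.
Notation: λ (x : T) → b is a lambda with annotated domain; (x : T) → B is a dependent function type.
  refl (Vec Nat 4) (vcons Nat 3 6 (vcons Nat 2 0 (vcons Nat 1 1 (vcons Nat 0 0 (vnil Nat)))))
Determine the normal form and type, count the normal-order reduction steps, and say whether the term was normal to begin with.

resulting normal form:
  refl (Vec Nat 4) (vcons Nat 3 6 (vcons Nat 2 0 (vcons Nat 1 1 (vcons Nat 0 0 (vnil Nat)))))
the term's type:
  Eq (Vec Nat 4) (vcons Nat 3 6 (vcons Nat 2 0 (vcons Nat 1 1 (vcons Nat 0 0 (vnil Nat))))) (vcons Nat 3 6 (vcons Nat 2 0 (vcons Nat 1 1 (vcons Nat 0 0 (vnil Nat)))))
reduction steps (normal order): 0
already normal: yes


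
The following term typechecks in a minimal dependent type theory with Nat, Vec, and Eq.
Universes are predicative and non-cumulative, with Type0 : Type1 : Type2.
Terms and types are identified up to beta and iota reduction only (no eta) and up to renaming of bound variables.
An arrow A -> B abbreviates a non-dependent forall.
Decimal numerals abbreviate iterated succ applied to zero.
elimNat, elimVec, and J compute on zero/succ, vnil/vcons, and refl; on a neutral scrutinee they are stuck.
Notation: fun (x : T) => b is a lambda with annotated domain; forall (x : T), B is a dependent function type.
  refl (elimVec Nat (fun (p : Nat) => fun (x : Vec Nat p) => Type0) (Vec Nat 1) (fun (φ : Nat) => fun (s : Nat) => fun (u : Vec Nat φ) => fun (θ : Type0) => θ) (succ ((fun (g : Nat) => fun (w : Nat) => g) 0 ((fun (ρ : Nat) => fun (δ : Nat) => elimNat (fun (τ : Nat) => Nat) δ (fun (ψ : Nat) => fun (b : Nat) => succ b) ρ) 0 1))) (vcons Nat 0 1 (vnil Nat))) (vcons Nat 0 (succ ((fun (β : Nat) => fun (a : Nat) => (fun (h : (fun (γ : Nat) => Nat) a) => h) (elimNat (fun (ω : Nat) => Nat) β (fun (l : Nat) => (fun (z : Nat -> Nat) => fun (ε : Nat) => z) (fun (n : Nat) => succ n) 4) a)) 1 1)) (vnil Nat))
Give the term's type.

inferred type:
  Eq (Vec Nat 1) (vcons Nat 0 3 (vnil Nat)) (vcons Nat 0 3 (vnil Nat))


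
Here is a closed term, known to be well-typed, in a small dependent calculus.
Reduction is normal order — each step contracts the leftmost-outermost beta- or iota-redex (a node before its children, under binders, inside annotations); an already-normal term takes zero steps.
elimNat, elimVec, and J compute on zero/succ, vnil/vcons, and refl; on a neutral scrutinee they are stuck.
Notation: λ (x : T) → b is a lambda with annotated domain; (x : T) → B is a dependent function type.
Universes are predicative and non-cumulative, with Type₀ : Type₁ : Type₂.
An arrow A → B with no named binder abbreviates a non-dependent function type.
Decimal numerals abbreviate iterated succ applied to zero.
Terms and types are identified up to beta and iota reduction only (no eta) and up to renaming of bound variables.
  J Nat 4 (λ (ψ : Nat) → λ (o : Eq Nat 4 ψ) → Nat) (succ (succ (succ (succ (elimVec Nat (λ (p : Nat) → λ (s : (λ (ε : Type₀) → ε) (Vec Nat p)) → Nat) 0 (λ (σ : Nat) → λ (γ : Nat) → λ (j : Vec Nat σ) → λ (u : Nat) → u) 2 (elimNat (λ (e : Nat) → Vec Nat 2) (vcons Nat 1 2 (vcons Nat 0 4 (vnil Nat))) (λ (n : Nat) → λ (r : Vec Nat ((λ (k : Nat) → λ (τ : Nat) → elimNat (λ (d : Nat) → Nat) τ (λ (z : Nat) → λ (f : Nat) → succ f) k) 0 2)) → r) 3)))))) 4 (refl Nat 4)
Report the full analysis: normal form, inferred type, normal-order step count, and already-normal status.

resulting normal form:
  4
inferred type:
  Nat
reduction steps (normal order): 23
started in normal form: no
first redex: a J iota-redex


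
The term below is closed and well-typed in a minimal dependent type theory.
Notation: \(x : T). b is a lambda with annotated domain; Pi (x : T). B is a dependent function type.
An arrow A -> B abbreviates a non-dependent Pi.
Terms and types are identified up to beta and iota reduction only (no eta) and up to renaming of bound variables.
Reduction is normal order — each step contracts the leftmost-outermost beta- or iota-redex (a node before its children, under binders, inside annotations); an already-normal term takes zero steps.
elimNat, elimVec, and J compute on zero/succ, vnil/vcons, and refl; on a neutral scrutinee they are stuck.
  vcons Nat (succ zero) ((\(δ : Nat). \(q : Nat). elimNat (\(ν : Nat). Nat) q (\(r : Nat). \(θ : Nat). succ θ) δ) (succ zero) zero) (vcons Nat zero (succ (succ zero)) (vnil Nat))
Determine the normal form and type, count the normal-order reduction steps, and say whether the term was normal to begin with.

normal form:
  vcons Nat (succ zero) (succ zero) (vcons Nat zero (succ (succ zero)) (vnil Nat))
the term's type:
  Vec Nat (succ (succ zero))
reduction steps (normal order): 6
already normal: no
first redex: a beta-redex


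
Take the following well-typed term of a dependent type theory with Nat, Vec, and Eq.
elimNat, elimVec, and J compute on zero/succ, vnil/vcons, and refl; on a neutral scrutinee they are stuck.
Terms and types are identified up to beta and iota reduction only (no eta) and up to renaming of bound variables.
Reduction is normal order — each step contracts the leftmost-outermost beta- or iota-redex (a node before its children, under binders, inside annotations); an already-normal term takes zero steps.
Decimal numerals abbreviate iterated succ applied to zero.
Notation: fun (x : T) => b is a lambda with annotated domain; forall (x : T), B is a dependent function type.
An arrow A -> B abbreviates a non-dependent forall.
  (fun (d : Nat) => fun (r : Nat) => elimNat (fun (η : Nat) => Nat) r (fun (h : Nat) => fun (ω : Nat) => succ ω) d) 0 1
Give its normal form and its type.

reduced normal form:
  1
type:
  Nat
observation: contracting a beta-redex first, the term normalizes in 3 steps.


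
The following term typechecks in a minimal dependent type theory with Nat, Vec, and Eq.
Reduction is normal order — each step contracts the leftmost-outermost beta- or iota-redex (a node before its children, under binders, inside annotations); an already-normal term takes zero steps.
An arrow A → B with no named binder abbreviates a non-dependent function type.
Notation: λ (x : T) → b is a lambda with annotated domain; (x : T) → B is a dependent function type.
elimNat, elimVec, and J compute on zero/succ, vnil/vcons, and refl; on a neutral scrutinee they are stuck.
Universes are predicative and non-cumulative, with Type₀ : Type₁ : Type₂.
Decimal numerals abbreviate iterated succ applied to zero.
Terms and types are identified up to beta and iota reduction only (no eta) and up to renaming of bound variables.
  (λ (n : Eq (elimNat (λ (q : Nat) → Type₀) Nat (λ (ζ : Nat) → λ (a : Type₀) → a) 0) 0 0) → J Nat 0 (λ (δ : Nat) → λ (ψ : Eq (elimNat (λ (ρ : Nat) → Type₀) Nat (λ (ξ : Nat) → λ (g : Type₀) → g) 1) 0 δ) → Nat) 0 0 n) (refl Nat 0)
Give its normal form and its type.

reduced normal form:
  0
the term's type:
  Nat
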